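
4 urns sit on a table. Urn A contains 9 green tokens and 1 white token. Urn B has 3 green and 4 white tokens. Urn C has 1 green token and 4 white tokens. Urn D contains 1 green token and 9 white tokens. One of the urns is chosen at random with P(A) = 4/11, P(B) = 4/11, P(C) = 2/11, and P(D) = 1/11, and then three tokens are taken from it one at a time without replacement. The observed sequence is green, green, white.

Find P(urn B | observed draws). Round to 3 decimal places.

Compute the likelihood of the observed sequence for each case: P(data | urn A) = (9/10)(8/9)(1/8) = 1/10; P(data | urn B) = (3/7)(2/6)(4/5) = 4/35; P(data | urn C) = (1/5)(0/4) = 0; P(data | urn D) = (1/10)(0/9) = 0.
Weighting by the prior gives 4/11 · 1/10 = 2/55, 4/11 · 4/35 = 16/385, 2/11 · 0 = 0, 1/11 · 0 = 0; summing to 6/77.
Hence P(urn B | data) = (16/385) / (6/77) = 8/15.

0.533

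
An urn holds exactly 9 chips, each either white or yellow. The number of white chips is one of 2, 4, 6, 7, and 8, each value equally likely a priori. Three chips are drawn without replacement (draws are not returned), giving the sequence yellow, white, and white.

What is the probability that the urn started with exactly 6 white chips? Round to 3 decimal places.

Under each hypothesis, the probability of the observed sequence is: P(data | r = 2) = (7/9)(2/8)(1/7) = 1/36; P(data | r = 4) = (5/9)(4/8)(3/7) = 5/42; P(data | r = 6) = (3/9)(6/8)(5/7) = 5/28; P(data | r = 7) = (2/9)(7/8)(6/7) = 1/6; P(data | r = 8) = (1/9)(8/8)(7/7) = 1/9.
Weighting by the prior gives 1/5 · 1/36 = 1/180, 1/5 · 5/42 = 1/42, 1/5 · 5/28 = 1/28, 1/5 · 1/6 = 1/30, 1/5 · 1/9 = 1/45; summing to 38/315.
By Bayes' rule, P(r = 6 | data) = (1/28) / (38/315) = 45/152.

0.296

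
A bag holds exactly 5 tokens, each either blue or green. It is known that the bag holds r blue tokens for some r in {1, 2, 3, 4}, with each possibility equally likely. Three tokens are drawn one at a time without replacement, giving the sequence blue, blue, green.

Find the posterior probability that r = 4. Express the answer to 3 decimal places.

0.400

For each hypothesis, P(data | H) works out to: P(data | r = 1) = (1/5)(0/4) = 0; P(data | r = 2) = (2/5)(1/4)(3/3) = 1/10; P(data | r = 3) = (3/5)(2/4)(2/3) = 1/5; P(data | r = 4) = (4/5)(3/4)(1/3) = 1/5.
The prior-weighted likelihoods are 1/4 · 0 = 0, 1/4 · 1/10 = 1/40, 1/4 · 1/5 = 1/20, 1/4 · 1/5 = 1/20; summing to 1/8.
Therefore the posterior P(r = 4 | data) = (1/20) / (1/8) = 2/5.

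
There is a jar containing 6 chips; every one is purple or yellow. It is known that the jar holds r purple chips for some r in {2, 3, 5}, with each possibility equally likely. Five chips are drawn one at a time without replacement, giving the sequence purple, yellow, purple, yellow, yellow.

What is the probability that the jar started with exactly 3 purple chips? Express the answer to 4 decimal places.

The likelihood of the observed sequence under each hypothesis: P(data | r = 2) = (2/6)(4/5)(1/4)(3/3)(2/2) = 1/15; P(data | r = 3) = (3/6)(3/5)(2/4)(2/3)(1/2) = 1/20; P(data | r = 5) = (5/6)(1/5)(4/4)(0/3) = 0.
The prior-weighted likelihoods are 1/3 · 1/15 = 1/45, 1/3 · 1/20 = 1/60, 1/3 · 0 = 0; with total 7/180.
By Bayes' rule, P(r = 3 | data) = (1/60) / (7/180) = 3/7.

0.4286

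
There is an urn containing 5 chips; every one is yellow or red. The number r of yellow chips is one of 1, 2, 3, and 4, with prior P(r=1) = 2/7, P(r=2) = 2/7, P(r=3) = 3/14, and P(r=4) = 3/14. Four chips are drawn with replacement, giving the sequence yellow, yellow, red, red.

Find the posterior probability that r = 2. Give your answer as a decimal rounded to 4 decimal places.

For each hypothesis, P(data | H) works out to: P(data | r = 1) = (1/5)(1/5)(4/5)(4/5) = 0.0256; P(data | r = 2) = (2/5)(2/5)(3/5)(3/5) = 0.0576; P(data | r = 3) = (3/5)(3/5)(2/5)(2/5) = 0.0576; P(data | r = 4) = (4/5)(4/5)(1/5)(1/5) = 0.0256.
Multiplying each by its prior: 2/7 · 0.0256 = 0.0073143, 2/7 · 0.0576 = 0.016457, 3/14 · 0.0576 = 0.012343, 3/14 · 0.0256 = 0.0054857; summing to 0.0416.
By Bayes' rule, P(r = 2 | data) = (0.016457) / (0.0416) = 0.3956.

0.3956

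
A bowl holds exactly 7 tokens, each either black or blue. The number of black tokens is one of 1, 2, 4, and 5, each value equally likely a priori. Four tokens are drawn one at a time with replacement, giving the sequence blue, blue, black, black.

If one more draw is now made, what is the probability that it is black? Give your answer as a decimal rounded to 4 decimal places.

Under each hypothesis, the probability of the observed sequence is: P(data | r = 1) = (6/7)(6/7)(1/7)(1/7) = 0.014994; P(data | r = 2) = (5/7)(5/7)(2/7)(2/7) = 0.041649; P(data | r = 4) = (3/7)(3/7)(4/7)(4/7) = 0.059975; P(data | r = 5) = (2/7)(2/7)(5/7)(5/7) = 0.041649.
Weighting by the prior gives 1/4 · 0.014994 = 0.0037484, 1/4 · 0.041649 = 0.010412, 1/4 · 0.059975 = 0.014994, 1/4 · 0.041649 = 0.010412; these sum to 0.039567.
Dividing through by the total gives posterior P(r = 1 | data) = 0.094737, P(r = 2 | data) = 0.26316, P(r = 4 | data) = 0.37895, P(r = 5 | data) = 0.26316.
The predictive probability is P(black next | data) = (1/7)(0.094737) + (2/7)(0.26316) + (4/7)(0.37895) + (5/7)(0.26316) = 0.49323.

0.4932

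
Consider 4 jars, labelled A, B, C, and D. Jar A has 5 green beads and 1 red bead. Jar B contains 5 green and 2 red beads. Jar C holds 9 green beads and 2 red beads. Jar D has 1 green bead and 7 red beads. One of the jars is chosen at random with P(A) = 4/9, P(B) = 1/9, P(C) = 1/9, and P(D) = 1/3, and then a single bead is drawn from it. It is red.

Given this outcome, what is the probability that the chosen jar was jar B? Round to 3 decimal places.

0.076

The likelihood of this draw under each hypothesis: P(data | jar A) = (1/6) = 0.16667; P(data | jar B) = (2/7) = 0.28571; P(data | jar C) = (2/11) = 0.18182; P(data | jar D) = (7/8) = 0.875.
The prior-weighted likelihoods are 4/9 · 0.16667 = 0.074074, 1/9 · 0.28571 = 0.031746, 1/9 · 0.18182 = 0.020202, 1/3 · 0.875 = 0.29167; with total 0.41769.
Therefore the posterior P(jar B | data) = (0.031746) / (0.41769) = 0.076004.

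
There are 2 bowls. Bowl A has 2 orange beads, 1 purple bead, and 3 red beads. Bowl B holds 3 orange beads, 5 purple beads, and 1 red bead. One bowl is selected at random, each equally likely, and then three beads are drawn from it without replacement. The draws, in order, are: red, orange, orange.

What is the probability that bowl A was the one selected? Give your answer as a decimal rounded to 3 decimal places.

The likelihood of the observed sequence under each hypothesis: P(data | bowl A) = (3/6)(2/5)(1/4) = 1/20; P(data | bowl B) = (1/9)(3/8)(2/7) = 1/84.
The prior-weighted likelihoods are 1/2 · 1/20 = 1/40, 1/2 · 1/84 = 1/168; these sum to 13/420.
Therefore the posterior P(bowl A | data) = (1/40) / (13/420) = 21/26.

0.808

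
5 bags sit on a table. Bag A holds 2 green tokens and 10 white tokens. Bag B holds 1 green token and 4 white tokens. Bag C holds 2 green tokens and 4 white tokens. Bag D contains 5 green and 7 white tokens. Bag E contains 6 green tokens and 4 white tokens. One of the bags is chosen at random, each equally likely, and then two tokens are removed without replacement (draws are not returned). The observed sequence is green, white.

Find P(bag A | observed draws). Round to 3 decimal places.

Compute the likelihood of the observed sequence for each case: P(data | bag A) = (2/12)(10/11) = 5/33; P(data | bag B) = (1/5)(4/4) = 1/5; P(data | bag C) = (2/6)(4/5) = 4/15; P(data | bag D) = (5/12)(7/11) = 35/132; P(data | bag E) = (6/10)(4/9) = 4/15.
The prior-weighted likelihoods are 1/5 · 5/33 = 1/33, 1/5 · 1/5 = 1/25, 1/5 · 4/15 = 4/75, 1/5 · 35/132 = 7/132, 1/5 · 4/15 = 4/75; summing to 23/100.
So P(bag A | data) = (1/33) / (23/100) = 100/759.

0.132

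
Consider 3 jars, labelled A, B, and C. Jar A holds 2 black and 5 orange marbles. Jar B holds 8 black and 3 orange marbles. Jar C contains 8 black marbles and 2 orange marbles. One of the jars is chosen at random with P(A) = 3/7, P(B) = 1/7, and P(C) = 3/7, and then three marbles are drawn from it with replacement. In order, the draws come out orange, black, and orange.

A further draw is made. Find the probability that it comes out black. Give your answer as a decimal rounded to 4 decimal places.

0.4104

Under each hypothesis, the probability of the observed sequence is: P(data | jar A) = (5/7)(2/7)(5/7) = 0.14577; P(data | jar B) = (3/11)(8/11)(3/11) = 0.054095; P(data | jar C) = (2/10)(8/10)(2/10) = 0.032.
Weighting by the prior gives 3/7 · 0.14577 = 0.062474, 1/7 · 0.054095 = 0.0077278, 3/7 · 0.032 = 0.013714; summing to 0.083916.
Normalising, the posterior is P(jar A | data) = 0.74448, P(jar B | data) = 0.09209, P(jar C | data) = 0.16343.
Averaging over the posterior, P(black next | data) = (2/7)(0.74448) + (8/11)(0.09209) + (4/5)(0.16343) = 0.41043.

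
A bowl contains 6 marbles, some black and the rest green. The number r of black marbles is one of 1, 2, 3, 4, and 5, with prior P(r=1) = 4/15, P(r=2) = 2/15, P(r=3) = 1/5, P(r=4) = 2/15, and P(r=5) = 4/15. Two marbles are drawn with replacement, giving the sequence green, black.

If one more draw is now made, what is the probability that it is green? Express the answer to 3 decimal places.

The likelihood of the observed sequence under each hypothesis: P(data | r = 1) = (5/6)(1/6) = 5/36; P(data | r = 2) = (4/6)(2/6) = 2/9; P(data | r = 3) = (3/6)(3/6) = 1/4; P(data | r = 4) = (2/6)(4/6) = 2/9; P(data | r = 5) = (1/6)(5/6) = 5/36.
The prior-weighted likelihoods are 4/15 · 5/36 = 1/27, 2/15 · 2/9 = 4/135, 1/5 · 1/4 = 1/20, 2/15 · 2/9 = 4/135, 4/15 · 5/36 = 1/27; with total 11/60.
Normalising, the posterior is P(r = 1 | data) = 20/99, P(r = 2 | data) = 16/99, P(r = 3 | data) = 3/11, P(r = 4 | data) = 16/99, P(r = 5 | data) = 20/99.
So P(green next | data) = Σ P(green next | H) P(H | data) = (5/6)(20/99) + (2/3)(16/99) + (1/2)(3/11) + (1/3)(16/99) + (1/6)(20/99) = 1/2.

0.500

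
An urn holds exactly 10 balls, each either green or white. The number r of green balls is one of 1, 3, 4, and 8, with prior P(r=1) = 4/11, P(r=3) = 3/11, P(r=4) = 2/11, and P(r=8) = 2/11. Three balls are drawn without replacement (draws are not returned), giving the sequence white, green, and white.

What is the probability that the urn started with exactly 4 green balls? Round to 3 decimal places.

Compute the likelihood of the observed sequence for each case: P(data | r = 1) = (9/10)(1/9)(8/8) = 0.1; P(data | r = 3) = (7/10)(3/9)(6/8) = 0.175; P(data | r = 4) = (6/10)(4/9)(5/8) = 0.16667; P(data | r = 8) = (2/10)(8/9)(1/8) = 0.022222.
Weighting by the prior gives 4/11 · 0.1 = 0.036364, 3/11 · 0.175 = 0.047727, 2/11 · 0.16667 = 0.030303, 2/11 · 0.022222 = 0.0040404; with total 0.11843.
Therefore the posterior P(r = 4 | data) = (0.030303) / (0.11843) = 0.25586.

0.256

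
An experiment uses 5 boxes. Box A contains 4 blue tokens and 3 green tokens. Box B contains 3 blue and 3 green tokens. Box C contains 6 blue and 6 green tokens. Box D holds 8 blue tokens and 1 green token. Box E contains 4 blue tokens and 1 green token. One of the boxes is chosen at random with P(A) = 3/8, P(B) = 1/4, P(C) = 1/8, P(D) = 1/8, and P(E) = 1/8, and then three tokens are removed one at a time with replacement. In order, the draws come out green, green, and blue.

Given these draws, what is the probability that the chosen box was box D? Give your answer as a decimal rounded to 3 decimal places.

For each hypothesis, P(data | H) works out to: P(data | box A) = (3/7)(3/7)(4/7) = 0.10496; P(data | box B) = (3/6)(3/6)(3/6) = 0.125; P(data | box C) = (6/12)(6/12)(6/12) = 0.125; P(data | box D) = (1/9)(1/9)(8/9) = 0.010974; P(data | box E) = (1/5)(1/5)(4/5) = 0.032.
Weighting by the prior gives 3/8 · 0.10496 = 0.039359, 1/4 · 0.125 = 0.03125, 1/8 · 0.125 = 0.015625, 1/8 · 0.010974 = 0.0013717, 1/8 · 0.032 = 0.004; these sum to 0.091605.
So P(box D | data) = (0.0013717) / (0.091605) = 0.014974.

0.015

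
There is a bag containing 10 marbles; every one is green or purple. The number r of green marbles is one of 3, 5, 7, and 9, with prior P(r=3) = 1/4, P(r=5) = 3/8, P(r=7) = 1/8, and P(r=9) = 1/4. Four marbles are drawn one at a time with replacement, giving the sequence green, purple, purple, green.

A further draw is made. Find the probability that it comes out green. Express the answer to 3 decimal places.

0.493

The likelihood of the observed sequence under each hypothesis: P(data | r = 3) = (3/10)(7/10)(7/10)(3/10) = 0.0441; P(data | r = 5) = (5/10)(5/10)(5/10)(5/10) = 0.0625; P(data | r = 7) = (7/10)(3/10)(3/10)(7/10) = 0.0441; P(data | r = 9) = (9/10)(1/10)(1/10)(9/10) = 0.0081.
Weighting by the prior gives 1/4 · 0.0441 = 0.011025, 3/8 · 0.0625 = 0.023438, 1/8 · 0.0441 = 0.0055125, 1/4 · 0.0081 = 0.002025; with total 0.042.
The posterior is then P(r = 3 | data) = 0.2625, P(r = 5 | data) = 0.55804, P(r = 7 | data) = 0.13125, P(r = 9 | data) = 0.048214.
So P(green next | data) = Σ P(green next | H) P(H | data) = (3/10)(0.2625) + (1/2)(0.55804) + (7/10)(0.13125) + (9/10)(0.048214) = 0.49304.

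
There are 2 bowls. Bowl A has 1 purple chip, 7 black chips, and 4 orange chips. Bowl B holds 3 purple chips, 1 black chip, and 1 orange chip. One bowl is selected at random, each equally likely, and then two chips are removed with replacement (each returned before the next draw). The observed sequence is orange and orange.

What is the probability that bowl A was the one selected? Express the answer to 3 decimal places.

For each hypothesis, P(data | H) works out to: P(data | bowl A) = (4/12)(4/12) = 1/9; P(data | bowl B) = (1/5)(1/5) = 1/25.
Multiplying each by its prior: 1/2 · 1/9 = 1/18, 1/2 · 1/25 = 1/50; with total 17/225.
Hence P(bowl A | data) = (1/18) / (17/225) = 25/34.

0.735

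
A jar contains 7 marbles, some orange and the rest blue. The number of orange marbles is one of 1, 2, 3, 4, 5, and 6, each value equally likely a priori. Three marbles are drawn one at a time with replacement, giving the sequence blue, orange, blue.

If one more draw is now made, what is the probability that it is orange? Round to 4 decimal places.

0.4082

Compute the likelihood of the observed sequence for each case: P(data | r = 1) = (6/7)(1/7)(6/7) = 0.10496; P(data | r = 2) = (5/7)(2/7)(5/7) = 0.14577; P(data | r = 3) = (4/7)(3/7)(4/7) = 0.13994; P(data | r = 4) = (3/7)(4/7)(3/7) = 0.10496; P(data | r = 5) = (2/7)(5/7)(2/7) = 0.058309; P(data | r = 6) = (1/7)(6/7)(1/7) = 0.017493.
Multiplying each by its prior: 1/6 · 0.10496 = 0.017493, 1/6 · 0.14577 = 0.024295, 1/6 · 0.13994 = 0.023324, 1/6 · 0.10496 = 0.017493, 1/6 · 0.058309 = 0.0097182, 1/6 · 0.017493 = 0.0029155; these sum to 0.095238.
The posterior is then P(r = 1 | data) = 0.18367, P(r = 2 | data) = 0.2551, P(r = 3 | data) = 0.2449, P(r = 4 | data) = 0.18367, P(r = 5 | data) = 0.10204, P(r = 6 | data) = 0.030612.
Averaging over the posterior, P(orange next | data) = (1/7)(0.18367) + (2/7)(0.2551) + (3/7)(0.2449) + (4/7)(0.18367) + (5/7)(0.10204) + (6/7)(0.030612) = 0.40816.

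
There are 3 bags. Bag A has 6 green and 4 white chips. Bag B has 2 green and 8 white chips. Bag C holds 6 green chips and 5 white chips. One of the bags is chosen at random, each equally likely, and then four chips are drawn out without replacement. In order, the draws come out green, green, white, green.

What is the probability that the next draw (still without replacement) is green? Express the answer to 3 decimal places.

0.468

Compute the likelihood of the observed sequence for each case: P(data | bag A) = (6/10)(5/9)(4/8)(4/7) = 0.095238; P(data | bag B) = (2/10)(1/9)(8/8)(0/7) = 0; P(data | bag C) = (6/11)(5/10)(5/9)(4/8) = 0.075758.
Weighting by the prior gives 1/3 · 0.095238 = 0.031746, 1/3 · 0 = 0, 1/3 · 0.075758 = 0.025253; with total 0.056999.
Dividing through by the total gives posterior P(bag A | data) = 0.55696, P(bag B | data) = 0, P(bag C | data) = 0.44304.
The predictive probability is P(green next | data) = (1/2)(0.55696) + (3/7)(0.44304) = 0.46835.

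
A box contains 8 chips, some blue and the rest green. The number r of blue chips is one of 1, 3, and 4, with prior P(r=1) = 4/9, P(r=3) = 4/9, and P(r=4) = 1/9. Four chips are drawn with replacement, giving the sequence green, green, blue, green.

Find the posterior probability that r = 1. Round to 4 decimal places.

Compute the likelihood of the observed sequence for each case: P(data | r = 1) = (7/8)(7/8)(1/8)(7/8) = 0.08374; P(data | r = 3) = (5/8)(5/8)(3/8)(5/8) = 0.091553; P(data | r = 4) = (4/8)(4/8)(4/8)(4/8) = 0.0625.
Multiplying each by its prior: 4/9 · 0.08374 = 0.037218, 4/9 · 0.091553 = 0.04069, 1/9 · 0.0625 = 0.0069444; these sum to 0.084852.
Hence P(r = 1 | data) = (0.037218) / (0.084852) = 0.43862.

0.4386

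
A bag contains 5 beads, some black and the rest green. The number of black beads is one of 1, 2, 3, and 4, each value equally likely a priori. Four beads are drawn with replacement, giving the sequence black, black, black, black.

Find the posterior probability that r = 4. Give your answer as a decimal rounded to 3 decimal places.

0.723

The likelihood of the observed sequence under each hypothesis: P(data | r = 1) = (1/5)(1/5)(1/5)(1/5) = 0.0016; P(data | r = 2) = (2/5)(2/5)(2/5)(2/5) = 0.0256; P(data | r = 3) = (3/5)(3/5)(3/5)(3/5) = 0.1296; P(data | r = 4) = (4/5)(4/5)(4/5)(4/5) = 0.4096.
The prior-weighted likelihoods are 1/4 · 0.0016 = 0.0004, 1/4 · 0.0256 = 0.0064, 1/4 · 0.1296 = 0.0324, 1/4 · 0.4096 = 0.1024; these sum to 0.1416.
Hence P(r = 4 | data) = (0.1024) / (0.1416) = 0.72316.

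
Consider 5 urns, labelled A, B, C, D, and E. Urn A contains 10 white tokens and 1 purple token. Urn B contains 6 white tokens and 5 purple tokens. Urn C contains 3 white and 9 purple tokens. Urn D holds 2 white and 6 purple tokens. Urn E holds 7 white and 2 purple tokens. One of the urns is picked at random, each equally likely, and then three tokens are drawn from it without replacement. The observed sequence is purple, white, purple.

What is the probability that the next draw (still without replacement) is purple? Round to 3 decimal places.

The likelihood of the observed sequence under each hypothesis: P(data | urn A) = (1/11)(10/10)(0/9) = 0; P(data | urn B) = (5/11)(6/10)(4/9) = 0.12121; P(data | urn C) = (9/12)(3/11)(8/10) = 0.16364; P(data | urn D) = (6/8)(2/7)(5/6) = 0.17857; P(data | urn E) = (2/9)(7/8)(1/7) = 0.027778.
The prior-weighted likelihoods are 1/5 · 0 = 0, 1/5 · 0.12121 = 0.024242, 1/5 · 0.16364 = 0.032727, 1/5 · 0.17857 = 0.035714, 1/5 · 0.027778 = 0.0055556; these sum to 0.09824.
The posterior is then P(urn A | data) = 0, P(urn B | data) = 0.24677, P(urn C | data) = 0.33314, P(urn D | data) = 0.36354, P(urn E | data) = 0.056551.
The predictive probability is P(purple next | data) = (3/8)(0.24677) + (7/9)(0.33314) + (4/5)(0.36354) + (0)(0.056551) = 0.64248.

0.642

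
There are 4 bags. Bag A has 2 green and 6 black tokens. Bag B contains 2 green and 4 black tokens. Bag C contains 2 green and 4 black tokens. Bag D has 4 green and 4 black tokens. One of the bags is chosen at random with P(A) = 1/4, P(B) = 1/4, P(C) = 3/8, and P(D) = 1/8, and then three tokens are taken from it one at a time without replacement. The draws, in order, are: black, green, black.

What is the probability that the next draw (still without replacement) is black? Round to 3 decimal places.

For each hypothesis, P(data | H) works out to: P(data | bag A) = (6/8)(2/7)(5/6) = 5/28; P(data | bag B) = (4/6)(2/5)(3/4) = 1/5; P(data | bag C) = (4/6)(2/5)(3/4) = 1/5; P(data | bag D) = (4/8)(4/7)(3/6) = 1/7.
Multiplying each by its prior: 1/4 · 5/28 = 5/112, 1/4 · 1/5 = 1/20, 3/8 · 1/5 = 3/40, 1/8 · 1/7 = 1/56; with total 3/16.
The posterior is then P(bag A | data) = 5/21, P(bag B | data) = 4/15, P(bag C | data) = 2/5, P(bag D | data) = 2/21.
Averaging over the posterior, P(black next | data) = (4/5)(5/21) + (2/3)(4/15) + (2/3)(2/5) + (2/5)(2/21) = 212/315.

0.673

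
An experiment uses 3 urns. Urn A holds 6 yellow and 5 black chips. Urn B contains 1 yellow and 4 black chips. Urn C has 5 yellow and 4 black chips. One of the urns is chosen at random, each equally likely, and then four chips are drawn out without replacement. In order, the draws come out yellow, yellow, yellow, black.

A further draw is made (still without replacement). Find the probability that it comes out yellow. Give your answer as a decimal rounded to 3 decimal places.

The likelihood of the observed sequence under each hypothesis: P(data | urn A) = (6/11)(5/10)(4/9)(5/8) = 0.075758; P(data | urn B) = (1/5)(0/4) = 0; P(data | urn C) = (5/9)(4/8)(3/7)(4/6) = 0.079365.
Weighting by the prior gives 1/3 · 0.075758 = 0.025253, 1/3 · 0 = 0, 1/3 · 0.079365 = 0.026455; these sum to 0.051708.
The posterior is then P(urn A | data) = 0.48837, P(urn B | data) = 0, P(urn C | data) = 0.51163.
So P(yellow next | data) = Σ P(yellow next | H) P(H | data) = (3/7)(0.48837) + (2/5)(0.51163) = 0.41395.

0.414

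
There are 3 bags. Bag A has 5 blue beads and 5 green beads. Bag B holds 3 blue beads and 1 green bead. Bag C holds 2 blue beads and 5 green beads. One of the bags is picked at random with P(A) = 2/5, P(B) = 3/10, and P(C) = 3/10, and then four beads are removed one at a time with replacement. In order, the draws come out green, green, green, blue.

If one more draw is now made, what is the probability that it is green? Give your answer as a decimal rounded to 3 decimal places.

Under each hypothesis, the probability of the observed sequence is: P(data | bag A) = (5/10)(5/10)(5/10)(5/10) = 0.0625; P(data | bag B) = (1/4)(1/4)(1/4)(3/4) = 0.011719; P(data | bag C) = (5/7)(5/7)(5/7)(2/7) = 0.10412.
The prior-weighted likelihoods are 2/5 · 0.0625 = 0.025, 3/10 · 0.011719 = 0.0035156, 3/10 · 0.10412 = 0.031237; summing to 0.059753.
Dividing through by the total gives posterior P(bag A | data) = 0.41839, P(bag B | data) = 0.058836, P(bag C | data) = 0.52277.
Averaging over the posterior, P(green next | data) = (1/2)(0.41839) + (1/4)(0.058836) + (5/7)(0.52277) = 0.59731.

0.597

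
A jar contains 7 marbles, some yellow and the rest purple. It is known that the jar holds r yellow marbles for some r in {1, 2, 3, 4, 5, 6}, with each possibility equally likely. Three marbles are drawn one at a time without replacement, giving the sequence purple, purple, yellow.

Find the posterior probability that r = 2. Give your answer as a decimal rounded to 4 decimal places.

For each hypothesis, P(data | H) works out to: P(data | r = 1) = (6/7)(5/6)(1/5) = 1/7; P(data | r = 2) = (5/7)(4/6)(2/5) = 4/21; P(data | r = 3) = (4/7)(3/6)(3/5) = 6/35; P(data | r = 4) = (3/7)(2/6)(4/5) = 4/35; P(data | r = 5) = (2/7)(1/6)(5/5) = 1/21; P(data | r = 6) = (1/7)(0/6) = 0.
The prior-weighted likelihoods are 1/6 · 1/7 = 1/42, 1/6 · 4/21 = 2/63, 1/6 · 6/35 = 1/35, 1/6 · 4/35 = 2/105, 1/6 · 1/21 = 1/126, 1/6 · 0 = 0; these sum to 1/9.
By Bayes' rule, P(r = 2 | data) = (2/63) / (1/9) = 2/7.

0.2857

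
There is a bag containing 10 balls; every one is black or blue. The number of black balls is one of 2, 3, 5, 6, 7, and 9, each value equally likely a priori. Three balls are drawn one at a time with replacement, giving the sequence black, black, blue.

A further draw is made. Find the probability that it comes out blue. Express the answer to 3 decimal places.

Under each hypothesis, the probability of the observed sequence is: P(data | r = 2) = (2/10)(2/10)(8/10) = 0.032; P(data | r = 3) = (3/10)(3/10)(7/10) = 0.063; P(data | r = 5) = (5/10)(5/10)(5/10) = 0.125; P(data | r = 6) = (6/10)(6/10)(4/10) = 0.144; P(data | r = 7) = (7/10)(7/10)(3/10) = 0.147; P(data | r = 9) = (9/10)(9/10)(1/10) = 0.081.
Weighting by the prior gives 1/6 · 0.032 = 0.0053333, 1/6 · 0.063 = 0.0105, 1/6 · 0.125 = 0.020833, 1/6 · 0.144 = 0.024, 1/6 · 0.147 = 0.0245, 1/6 · 0.081 = 0.0135; with total 0.098667.
The posterior is then P(r = 2 | data) = 0.054054, P(r = 3 | data) = 0.10642, P(r = 5 | data) = 0.21115, P(r = 6 | data) = 0.24324, P(r = 7 | data) = 0.24831, P(r = 9 | data) = 0.13682.
The predictive probability is P(blue next | data) = (4/5)(0.054054) + (7/10)(0.10642) + (1/2)(0.21115) + (2/5)(0.24324) + (3/10)(0.24831) + (1/10)(0.13682) = 0.40878.

0.409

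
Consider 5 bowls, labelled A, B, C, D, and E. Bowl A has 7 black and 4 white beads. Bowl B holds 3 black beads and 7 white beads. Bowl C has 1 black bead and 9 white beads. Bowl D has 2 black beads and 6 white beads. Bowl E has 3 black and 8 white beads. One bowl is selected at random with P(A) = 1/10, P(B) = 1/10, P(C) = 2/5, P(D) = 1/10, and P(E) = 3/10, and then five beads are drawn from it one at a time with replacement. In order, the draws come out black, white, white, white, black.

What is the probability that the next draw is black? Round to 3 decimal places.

The likelihood of the observed sequence under each hypothesis: P(data | bowl A) = (7/11)(4/11)(4/11)(4/11)(7/11) = 0.019472; P(data | bowl B) = (3/10)(7/10)(7/10)(7/10)(3/10) = 0.03087; P(data | bowl C) = (1/10)(9/10)(9/10)(9/10)(1/10) = 0.00729; P(data | bowl D) = (2/8)(6/8)(6/8)(6/8)(2/8) = 0.026367; P(data | bowl E) = (3/11)(8/11)(8/11)(8/11)(3/11) = 0.028612.
Weighting by the prior gives 1/10 · 0.019472 = 0.0019472, 1/10 · 0.03087 = 0.003087, 2/5 · 0.00729 = 0.002916, 1/10 · 0.026367 = 0.0026367, 3/10 · 0.028612 = 0.0085836; these sum to 0.019171.
Dividing through by the total gives posterior P(bowl A | data) = 0.10157, P(bowl B | data) = 0.16103, P(bowl C | data) = 0.15211, P(bowl D | data) = 0.13754, P(bowl E | data) = 0.44775.
So P(black next | data) = Σ P(black next | H) P(H | data) = (7/11)(0.10157) + (3/10)(0.16103) + (1/10)(0.15211) + (1/4)(0.13754) + (3/11)(0.44775) = 0.28466.

0.285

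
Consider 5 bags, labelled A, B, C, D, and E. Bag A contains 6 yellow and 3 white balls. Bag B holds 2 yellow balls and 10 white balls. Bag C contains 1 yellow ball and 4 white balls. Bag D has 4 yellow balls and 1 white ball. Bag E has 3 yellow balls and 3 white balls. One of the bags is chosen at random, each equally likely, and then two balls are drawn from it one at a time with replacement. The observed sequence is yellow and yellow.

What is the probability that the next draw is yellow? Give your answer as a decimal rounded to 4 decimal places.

The likelihood of the observed sequence under each hypothesis: P(data | bag A) = (6/9)(6/9) = 0.44444; P(data | bag B) = (2/12)(2/12) = 0.027778; P(data | bag C) = (1/5)(1/5) = 0.04; P(data | bag D) = (4/5)(4/5) = 0.64; P(data | bag E) = (3/6)(3/6) = 0.25.
Weighting by the prior gives 1/5 · 0.44444 = 0.088889, 1/5 · 0.027778 = 0.0055556, 1/5 · 0.04 = 0.008, 1/5 · 0.64 = 0.128, 1/5 · 0.25 = 0.05; these sum to 0.28044.
The posterior is then P(bag A | data) = 0.31696, P(bag B | data) = 0.01981, P(bag C | data) = 0.028526, P(bag D | data) = 0.45642, P(bag E | data) = 0.17829.
So P(yellow next | data) = Σ P(yellow next | H) P(H | data) = (2/3)(0.31696) + (1/6)(0.01981) + (1/5)(0.028526) + (4/5)(0.45642) + (1/2)(0.17829) = 0.67459.

0.6746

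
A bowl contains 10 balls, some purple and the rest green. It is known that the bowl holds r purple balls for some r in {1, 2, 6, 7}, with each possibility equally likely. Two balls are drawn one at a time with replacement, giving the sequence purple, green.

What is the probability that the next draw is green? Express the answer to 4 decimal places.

0.5257

For each hypothesis, P(data | H) works out to: P(data | r = 1) = (1/10)(9/10) = 9/100; P(data | r = 2) = (2/10)(8/10) = 4/25; P(data | r = 6) = (6/10)(4/10) = 6/25; P(data | r = 7) = (7/10)(3/10) = 21/100.
Multiplying each by its prior: 1/4 · 9/100 = 9/400, 1/4 · 4/25 = 1/25, 1/4 · 6/25 = 3/50, 1/4 · 21/100 = 21/400; with total 7/40.
Dividing through by the total gives posterior P(r = 1 | data) = 9/70, P(r = 2 | data) = 8/35, P(r = 6 | data) = 12/35, P(r = 7 | data) = 3/10.
Averaging over the posterior, P(green next | data) = (9/10)(9/70) + (4/5)(8/35) + (2/5)(12/35) + (3/10)(3/10) = 92/175.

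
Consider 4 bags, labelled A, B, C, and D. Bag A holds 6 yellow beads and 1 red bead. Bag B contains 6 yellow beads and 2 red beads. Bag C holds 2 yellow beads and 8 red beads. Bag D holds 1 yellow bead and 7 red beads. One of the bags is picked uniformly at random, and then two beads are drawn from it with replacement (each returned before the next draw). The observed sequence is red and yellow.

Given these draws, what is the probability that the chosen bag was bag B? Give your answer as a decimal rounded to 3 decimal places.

Compute the likelihood of the observed sequence for each case: P(data | bag A) = (1/7)(6/7) = 0.12245; P(data | bag B) = (2/8)(6/8) = 0.1875; P(data | bag C) = (8/10)(2/10) = 0.16; P(data | bag D) = (7/8)(1/8) = 0.10938.
Multiplying each by its prior: 1/4 · 0.12245 = 0.030612, 1/4 · 0.1875 = 0.046875, 1/4 · 0.16 = 0.04, 1/4 · 0.10938 = 0.027344; with total 0.14483.
Hence P(bag B | data) = (0.046875) / (0.14483) = 0.32365.

0.324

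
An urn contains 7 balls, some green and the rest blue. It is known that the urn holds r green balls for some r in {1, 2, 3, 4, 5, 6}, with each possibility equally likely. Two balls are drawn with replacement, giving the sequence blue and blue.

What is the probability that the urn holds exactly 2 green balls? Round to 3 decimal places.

0.275

For each hypothesis, P(data | H) works out to: P(data | r = 1) = (6/7)(6/7) = 36/49; P(data | r = 2) = (5/7)(5/7) = 25/49; P(data | r = 3) = (4/7)(4/7) = 16/49; P(data | r = 4) = (3/7)(3/7) = 9/49; P(data | r = 5) = (2/7)(2/7) = 4/49; P(data | r = 6) = (1/7)(1/7) = 1/49.
Weighting by the prior gives 1/6 · 36/49 = 6/49, 1/6 · 25/49 = 25/294, 1/6 · 16/49 = 8/147, 1/6 · 9/49 = 3/98, 1/6 · 4/49 = 2/147, 1/6 · 1/49 = 1/294; summing to 13/42.
By Bayes' rule, P(r = 2 | data) = (25/294) / (13/42) = 25/91.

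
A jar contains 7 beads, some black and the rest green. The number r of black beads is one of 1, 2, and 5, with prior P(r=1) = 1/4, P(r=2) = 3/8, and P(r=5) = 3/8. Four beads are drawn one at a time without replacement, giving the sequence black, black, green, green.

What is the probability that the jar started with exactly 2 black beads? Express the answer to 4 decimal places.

0.5000

Under each hypothesis, the probability of the observed sequence is: P(data | r = 1) = (1/7)(0/6) = 0; P(data | r = 2) = (2/7)(1/6)(5/5)(4/4) = 1/21; P(data | r = 5) = (5/7)(4/6)(2/5)(1/4) = 1/21.
The prior-weighted likelihoods are 1/4 · 0 = 0, 3/8 · 1/21 = 1/56, 3/8 · 1/21 = 1/56; summing to 1/28.
By Bayes' rule, P(r = 2 | data) = (1/56) / (1/28) = 1/2.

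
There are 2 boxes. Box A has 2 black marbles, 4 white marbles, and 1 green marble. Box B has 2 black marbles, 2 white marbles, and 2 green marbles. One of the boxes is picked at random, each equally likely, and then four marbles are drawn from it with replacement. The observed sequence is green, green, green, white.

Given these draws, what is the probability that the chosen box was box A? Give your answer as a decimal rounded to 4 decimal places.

For each hypothesis, P(data | H) works out to: P(data | box A) = (1/7)(1/7)(1/7)(4/7) = 0.001666; P(data | box B) = (2/6)(2/6)(2/6)(2/6) = 0.012346.
The prior-weighted likelihoods are 1/2 · 0.001666 = 0.00083299, 1/2 · 0.012346 = 0.0061728; summing to 0.0070058.
Therefore the posterior P(box A | data) = (0.00083299) / (0.0070058) = 0.1189.

0.1189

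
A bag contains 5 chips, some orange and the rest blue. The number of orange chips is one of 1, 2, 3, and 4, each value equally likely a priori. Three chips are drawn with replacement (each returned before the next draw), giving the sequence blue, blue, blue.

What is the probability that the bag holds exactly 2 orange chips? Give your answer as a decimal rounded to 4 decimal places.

For each hypothesis, P(data | H) works out to: P(data | r = 1) = (4/5)(4/5)(4/5) = 64/125; P(data | r = 2) = (3/5)(3/5)(3/5) = 27/125; P(data | r = 3) = (2/5)(2/5)(2/5) = 8/125; P(data | r = 4) = (1/5)(1/5)(1/5) = 1/125.
Weighting by the prior gives 1/4 · 64/125 = 16/125, 1/4 · 27/125 = 27/500, 1/4 · 8/125 = 2/125, 1/4 · 1/125 = 1/500; summing to 1/5.
Therefore the posterior P(r = 2 | data) = (27/500) / (1/5) = 27/100.

0.2700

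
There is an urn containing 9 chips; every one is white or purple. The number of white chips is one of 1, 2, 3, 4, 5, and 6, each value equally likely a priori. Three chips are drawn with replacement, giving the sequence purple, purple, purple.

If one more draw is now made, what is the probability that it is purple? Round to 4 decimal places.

0.7558

The likelihood of the observed sequence under each hypothesis: P(data | r = 1) = (8/9)(8/9)(8/9) = 0.70233; P(data | r = 2) = (7/9)(7/9)(7/9) = 0.47051; P(data | r = 3) = (6/9)(6/9)(6/9) = 0.2963; P(data | r = 4) = (5/9)(5/9)(5/9) = 0.17147; P(data | r = 5) = (4/9)(4/9)(4/9) = 0.087791; P(data | r = 6) = (3/9)(3/9)(3/9) = 0.037037.
Weighting by the prior gives 1/6 · 0.70233 = 0.11706, 1/6 · 0.47051 = 0.078418, 1/6 · 0.2963 = 0.049383, 1/6 · 0.17147 = 0.028578, 1/6 · 0.087791 = 0.014632, 1/6 · 0.037037 = 0.0061728; summing to 0.29424.
Normalising, the posterior is P(r = 1 | data) = 0.39782, P(r = 2 | data) = 0.26651, P(r = 3 | data) = 0.16783, P(r = 4 | data) = 0.097125, P(r = 5 | data) = 0.049728, P(r = 6 | data) = 0.020979.
The predictive probability is P(purple next | data) = (8/9)(0.39782) + (7/9)(0.26651) + (2/3)(0.16783) + (5/9)(0.097125) + (4/9)(0.049728) + (1/3)(0.020979) = 0.75585.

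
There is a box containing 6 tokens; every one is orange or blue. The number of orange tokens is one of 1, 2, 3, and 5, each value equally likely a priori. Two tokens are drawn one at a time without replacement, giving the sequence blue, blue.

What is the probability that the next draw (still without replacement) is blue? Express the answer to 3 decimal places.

0.592

The likelihood of the observed sequence under each hypothesis: P(data | r = 1) = (5/6)(4/5) = 2/3; P(data | r = 2) = (4/6)(3/5) = 2/5; P(data | r = 3) = (3/6)(2/5) = 1/5; P(data | r = 5) = (1/6)(0/5) = 0.
The prior-weighted likelihoods are 1/4 · 2/3 = 1/6, 1/4 · 2/5 = 1/10, 1/4 · 1/5 = 1/20, 1/4 · 0 = 0; with total 19/60.
The posterior is then P(r = 1 | data) = 10/19, P(r = 2 | data) = 6/19, P(r = 3 | data) = 3/19, P(r = 5 | data) = 0.
Averaging over the posterior, P(blue next | data) = (3/4)(10/19) + (1/2)(6/19) + (1/4)(3/19) = 45/76.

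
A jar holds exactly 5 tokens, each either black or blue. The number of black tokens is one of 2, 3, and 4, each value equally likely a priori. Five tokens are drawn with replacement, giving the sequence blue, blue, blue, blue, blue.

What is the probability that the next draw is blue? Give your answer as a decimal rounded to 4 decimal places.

Compute the likelihood of the observed sequence for each case: P(data | r = 2) = (3/5)(3/5)(3/5)(3/5)(3/5) = 0.07776; P(data | r = 3) = (2/5)(2/5)(2/5)(2/5)(2/5) = 0.01024; P(data | r = 4) = (1/5)(1/5)(1/5)(1/5)(1/5) = 0.00032.
The prior-weighted likelihoods are 1/3 · 0.07776 = 0.02592, 1/3 · 0.01024 = 0.0034133, 1/3 · 0.00032 = 0.00010667; these sum to 0.02944.
The posterior is then P(r = 2 | data) = 0.88043, P(r = 3 | data) = 0.11594, P(r = 4 | data) = 0.0036232.
The predictive probability is P(blue next | data) = (3/5)(0.88043) + (2/5)(0.11594) + (1/5)(0.0036232) = 0.57536.

0.5754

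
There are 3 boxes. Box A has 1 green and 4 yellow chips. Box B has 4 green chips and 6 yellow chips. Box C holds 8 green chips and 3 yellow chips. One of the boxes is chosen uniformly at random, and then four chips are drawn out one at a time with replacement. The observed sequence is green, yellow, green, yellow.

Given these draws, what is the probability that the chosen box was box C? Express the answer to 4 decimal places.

0.3210

For each hypothesis, P(data | H) works out to: P(data | box A) = (1/5)(4/5)(1/5)(4/5) = 0.0256; P(data | box B) = (4/10)(6/10)(4/10)(6/10) = 0.0576; P(data | box C) = (8/11)(3/11)(8/11)(3/11) = 0.039342.
Multiplying each by its prior: 1/3 · 0.0256 = 0.0085333, 1/3 · 0.0576 = 0.0192, 1/3 · 0.039342 = 0.013114; with total 0.040847.
By Bayes' rule, P(box C | data) = (0.013114) / (0.040847) = 0.32105.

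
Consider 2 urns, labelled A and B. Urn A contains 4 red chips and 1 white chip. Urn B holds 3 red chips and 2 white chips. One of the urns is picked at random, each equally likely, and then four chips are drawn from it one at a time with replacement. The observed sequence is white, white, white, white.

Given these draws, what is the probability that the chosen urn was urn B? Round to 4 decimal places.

0.9412

Under each hypothesis, the probability of the observed sequence is: P(data | urn A) = (1/5)(1/5)(1/5)(1/5) = 0.0016; P(data | urn B) = (2/5)(2/5)(2/5)(2/5) = 0.0256.
Multiplying each by its prior: 1/2 · 0.0016 = 0.0008, 1/2 · 0.0256 = 0.0128; with total 0.0136.
Hence P(urn B | data) = (0.0128) / (0.0136) = 0.94118.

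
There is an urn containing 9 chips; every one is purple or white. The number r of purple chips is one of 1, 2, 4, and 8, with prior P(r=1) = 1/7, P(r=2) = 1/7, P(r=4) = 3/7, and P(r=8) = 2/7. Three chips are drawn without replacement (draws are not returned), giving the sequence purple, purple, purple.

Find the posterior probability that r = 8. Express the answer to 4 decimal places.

0.9032

Under each hypothesis, the probability of the observed sequence is: P(data | r = 1) = (1/9)(0/8) = 0; P(data | r = 2) = (2/9)(1/8)(0/7) = 0; P(data | r = 4) = (4/9)(3/8)(2/7) = 1/21; P(data | r = 8) = (8/9)(7/8)(6/7) = 2/3.
Weighting by the prior gives 1/7 · 0 = 0, 1/7 · 0 = 0, 3/7 · 1/21 = 1/49, 2/7 · 2/3 = 4/21; summing to 31/147.
Therefore the posterior P(r = 8 | data) = (4/21) / (31/147) = 28/31.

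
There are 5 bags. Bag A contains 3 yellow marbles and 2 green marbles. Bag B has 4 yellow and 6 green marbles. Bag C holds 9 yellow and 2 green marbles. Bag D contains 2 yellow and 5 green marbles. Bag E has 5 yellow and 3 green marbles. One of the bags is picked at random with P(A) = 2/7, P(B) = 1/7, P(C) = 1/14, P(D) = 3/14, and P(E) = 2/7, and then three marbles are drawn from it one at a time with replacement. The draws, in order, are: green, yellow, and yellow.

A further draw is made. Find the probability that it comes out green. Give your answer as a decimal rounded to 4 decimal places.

Under each hypothesis, the probability of the observed sequence is: P(data | bag A) = (2/5)(3/5)(3/5) = 0.144; P(data | bag B) = (6/10)(4/10)(4/10) = 0.096; P(data | bag C) = (2/11)(9/11)(9/11) = 0.12171; P(data | bag D) = (5/7)(2/7)(2/7) = 0.058309; P(data | bag E) = (3/8)(5/8)(5/8) = 0.14648.
Weighting by the prior gives 2/7 · 0.144 = 0.041143, 1/7 · 0.096 = 0.013714, 1/14 · 0.12171 = 0.0086938, 3/14 · 0.058309 = 0.012495, 2/7 · 0.14648 = 0.041853; these sum to 0.1179.
The posterior is then P(bag A | data) = 0.34897, P(bag B | data) = 0.11632, P(bag C | data) = 0.07374, P(bag D | data) = 0.10598, P(bag E | data) = 0.35499.
Averaging over the posterior, P(green next | data) = (2/5)(0.34897) + (3/5)(0.11632) + (2/11)(0.07374) + (5/7)(0.10598) + (3/8)(0.35499) = 0.43161.

0.4316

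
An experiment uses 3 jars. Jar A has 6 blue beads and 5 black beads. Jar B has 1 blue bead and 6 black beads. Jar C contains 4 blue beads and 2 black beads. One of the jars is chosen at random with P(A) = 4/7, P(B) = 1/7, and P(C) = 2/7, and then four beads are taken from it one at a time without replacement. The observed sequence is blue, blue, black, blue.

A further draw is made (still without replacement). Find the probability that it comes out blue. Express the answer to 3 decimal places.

0.462

The likelihood of the observed sequence under each hypothesis: P(data | jar A) = (6/11)(5/10)(5/9)(4/8) = 0.075758; P(data | jar B) = (1/7)(0/6) = 0; P(data | jar C) = (4/6)(3/5)(2/4)(2/3) = 0.13333.
Multiplying each by its prior: 4/7 · 0.075758 = 0.04329, 1/7 · 0 = 0, 2/7 · 0.13333 = 0.038095; summing to 0.081385.
Dividing through by the total gives posterior P(jar A | data) = 0.53191, P(jar B | data) = 0, P(jar C | data) = 0.46809.
So P(blue next | data) = Σ P(blue next | H) P(H | data) = (3/7)(0.53191) + (1/2)(0.46809) = 0.46201.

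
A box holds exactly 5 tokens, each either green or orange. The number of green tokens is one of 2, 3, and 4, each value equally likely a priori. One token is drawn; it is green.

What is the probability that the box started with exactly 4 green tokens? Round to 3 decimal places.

0.444

Compute the likelihood of this draw for each case: P(data | r = 2) = (2/5) = 2/5; P(data | r = 3) = (3/5) = 3/5; P(data | r = 4) = (4/5) = 4/5.
Multiplying each by its prior: 1/3 · 2/5 = 2/15, 1/3 · 3/5 = 1/5, 1/3 · 4/5 = 4/15; summing to 3/5.
So P(r = 4 | data) = (4/15) / (3/5) = 4/9.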